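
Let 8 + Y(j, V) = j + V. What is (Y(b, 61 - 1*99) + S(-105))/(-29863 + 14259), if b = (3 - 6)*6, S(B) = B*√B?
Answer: 16/3901 + 105*I*√105/15604 ≈ 0.0041015 + 0.068952*I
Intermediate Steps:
S(B) = B^(3/2)
b = -18 (b = -3*6 = -18)
Y(j, V) = -8 + V + j (Y(j, V) = -8 + (j + V) = -8 + (V + j) = -8 + V + j)
(Y(b, 61 - 1*99) + S(-105))/(-29863 + 14259) = ((-8 + (61 - 1*99) - 18) + (-105)^(3/2))/(-29863 + 14259) = ((-8 + (61 - 99) - 18) - 105*I*√105)/(-15604) = ((-8 - 38 - 18) - 105*I*√105)*(-1/15604) = (-64 - 105*I*√105)*(-1/15604) = 16/3901 + 105*I*√105/15604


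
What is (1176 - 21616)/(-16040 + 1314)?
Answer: 10220/7363 ≈ 1.3880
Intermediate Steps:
(1176 - 21616)/(-16040 + 1314) = -20440/(-14726) = -20440*(-1/14726) = 10220/7363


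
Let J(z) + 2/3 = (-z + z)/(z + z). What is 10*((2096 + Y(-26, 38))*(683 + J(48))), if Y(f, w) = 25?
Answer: 14472290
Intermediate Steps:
J(z) = -⅔ (J(z) = -⅔ + (-z + z)/(z + z) = -⅔ + 0/((2*z)) = -⅔ + 0*(1/(2*z)) = -⅔ + 0 = -⅔)
10*((2096 + Y(-26, 38))*(683 + J(48))) = 10*((2096 + 25)*(683 - ⅔)) = 10*(2121*(2047/3)) = 10*1447229 = 14472290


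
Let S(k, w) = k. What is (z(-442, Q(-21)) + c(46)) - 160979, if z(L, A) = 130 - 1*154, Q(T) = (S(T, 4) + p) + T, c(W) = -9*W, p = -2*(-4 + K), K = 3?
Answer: -161417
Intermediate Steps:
p = 2 (p = -2*(-4 + 3) = -2*(-1) = 2)
Q(T) = 2 + 2*T (Q(T) = (T + 2) + T = (2 + T) + T = 2 + 2*T)
z(L, A) = -24 (z(L, A) = 130 - 154 = -24)
(z(-442, Q(-21)) + c(46)) - 160979 = (-24 - 9*46) - 160979 = (-24 - 414) - 160979 = -438 - 160979 = -161417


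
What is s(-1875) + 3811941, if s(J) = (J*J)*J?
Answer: -6587984934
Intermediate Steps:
s(J) = J³ (s(J) = J²*J = J³)
s(-1875) + 3811941 = (-1875)³ + 3811941 = -6591796875 + 3811941 = -6587984934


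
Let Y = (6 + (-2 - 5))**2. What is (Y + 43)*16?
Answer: 704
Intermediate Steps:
Y = 1 (Y = (6 - 7)**2 = (-1)**2 = 1)
(Y + 43)*16 = (1 + 43)*16 = 44*16 = 704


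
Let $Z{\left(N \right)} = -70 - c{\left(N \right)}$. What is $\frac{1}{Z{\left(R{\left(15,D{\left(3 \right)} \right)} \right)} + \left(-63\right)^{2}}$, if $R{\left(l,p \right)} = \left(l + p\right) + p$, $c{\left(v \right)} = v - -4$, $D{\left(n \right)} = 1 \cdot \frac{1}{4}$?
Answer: $\frac{2}{7759} \approx 0.00025776$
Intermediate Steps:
$D{\left(n \right)} = \frac{1}{4}$ ($D{\left(n \right)} = 1 \cdot \frac{1}{4} = \frac{1}{4}$)
$c{\left(v \right)} = 4 + v$ ($c{\left(v \right)} = v + 4 = 4 + v$)
$R{\left(l,p \right)} = l + 2 p$
$Z{\left(N \right)} = -74 - N$ ($Z{\left(N \right)} = -70 - \left(4 + N\right) = -74 - N$)
$\frac{1}{Z{\left(R{\left(15,D{\left(3 \right)} \right)} \right)} + \left(-63\right)^{2}} = \frac{1}{\left(-74 - \left(15 + 2 \cdot \frac{1}{4}\right)\right) + \left(-63\right)^{2}} = \frac{1}{\left(-74 - \left(15 + \frac{1}{2}\right)\right) + 3969} = \frac{1}{\left(-74 - \frac{31}{2}\right) + 3969} = \frac{1}{- \frac{179}{2} + 3969} = \frac{1}{\frac{7759}{2}} = \frac{2}{7759}$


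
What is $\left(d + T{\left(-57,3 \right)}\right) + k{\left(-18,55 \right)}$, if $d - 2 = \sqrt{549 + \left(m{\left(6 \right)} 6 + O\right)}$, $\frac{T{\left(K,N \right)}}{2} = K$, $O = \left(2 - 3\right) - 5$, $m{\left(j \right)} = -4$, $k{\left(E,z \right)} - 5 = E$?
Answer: $-125 + \sqrt{519} \approx -102.22$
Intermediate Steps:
$k{\left(E,z \right)} = 5 + E$
$O = -6$ ($O = -1 - 5 = -6$)
$T{\left(K,N \right)} = 2 K$
$d = 2 + \sqrt{519}$ ($d = 2 + \sqrt{549 - 30} = 2 + \sqrt{519} \approx 24.782$)
$\left(d + T{\left(-57,3 \right)}\right) + k{\left(-18,55 \right)} = \left(\left(2 + \sqrt{519}\right) + 2 \left(-57\right)\right) + \left(5 - 18\right) = \left(\left(2 + \sqrt{519}\right) - 114\right) - 13 = \left(-112 + \sqrt{519}\right) - 13 = -125 + \sqrt{519}$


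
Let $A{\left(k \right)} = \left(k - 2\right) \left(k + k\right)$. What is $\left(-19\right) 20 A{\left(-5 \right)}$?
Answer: $-26600$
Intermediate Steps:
$A{\left(k \right)} = 2 k \left(-2 + k\right)$ ($A{\left(k \right)} = \left(-2 + k\right) 2 k = 2 k \left(-2 + k\right)$)
$\left(-19\right) 20 A{\left(-5 \right)} = \left(-19\right) 20 \cdot 2 \left(-5\right) \left(-2 - 5\right) = - 380 \cdot 2 \left(-5\right) \left(-7\right) = \left(-380\right) 70 = -26600$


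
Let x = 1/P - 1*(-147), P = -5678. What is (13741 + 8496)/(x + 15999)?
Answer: 126261686/91676987 ≈ 1.3772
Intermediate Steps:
x = 834665/5678 (x = 1/(-5678) - 1*(-147) = -1/5678 + 147 = 834665/5678 ≈ 147.00)
(13741 + 8496)/(x + 15999) = (13741 + 8496)/(834665/5678 + 15999) = 22237/(91676987/5678) = 22237*(5678/91676987) = 126261686/91676987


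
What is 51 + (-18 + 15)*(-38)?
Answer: 165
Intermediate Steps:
51 + (-18 + 15)*(-38) = 51 - 3*(-38) = 51 + 114 = 165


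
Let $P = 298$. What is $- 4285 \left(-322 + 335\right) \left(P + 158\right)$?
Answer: $-25401480$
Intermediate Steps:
$- 4285 \left(-322 + 335\right) \left(P + 158\right) = - 4285 \left(-322 + 335\right) \left(298 + 158\right) = - 4285 \cdot 13 \cdot 456 = \left(-4285\right) 5928 = -25401480$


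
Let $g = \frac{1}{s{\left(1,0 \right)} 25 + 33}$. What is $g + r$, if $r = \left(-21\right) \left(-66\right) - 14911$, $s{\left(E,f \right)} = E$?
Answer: $- \frac{784449}{58} \approx -13525.0$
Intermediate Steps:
$r = -13525$ ($r = 1386 - 14911 = -13525$)
$g = \frac{1}{58}$ ($g = \frac{1}{1 \cdot 25 + 33} = \frac{1}{25 + 33} = \frac{1}{58} \approx 0.017241$)
$g + r = \frac{1}{58} - 13525 = - \frac{784449}{58}$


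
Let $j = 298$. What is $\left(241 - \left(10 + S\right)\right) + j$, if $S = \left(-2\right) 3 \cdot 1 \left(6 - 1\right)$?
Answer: $559$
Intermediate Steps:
$S = -30$ ($S = - 6 \cdot 1 \cdot 5 = \left(-6\right) 5 = -30$)
$\left(241 - \left(10 + S\right)\right) + j = \left(241 - -20\right) + 298 = \left(241 + \left(-10 + 30\right)\right) + 298 = \left(241 + 20\right) + 298 = 261 + 298 = 559$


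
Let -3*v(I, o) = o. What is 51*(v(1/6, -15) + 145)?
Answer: 7650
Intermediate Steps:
v(I, o) = -o/3
51*(v(1/6, -15) + 145) = 51*(-1/3*(-15) + 145) = 51*(5 + 145) = 51*150 = 7650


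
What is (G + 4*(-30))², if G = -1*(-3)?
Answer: 13689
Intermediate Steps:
G = 3
(G + 4*(-30))² = (3 + 4*(-30))² = (3 - 120)² = (-117)² = 13689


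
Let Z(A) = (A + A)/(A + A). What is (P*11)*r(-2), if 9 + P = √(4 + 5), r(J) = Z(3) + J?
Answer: 66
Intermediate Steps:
Z(A) = 1 (Z(A) = (2*A)/((2*A)) = (2*A)*(1/(2*A)) = 1)
r(J) = 1 + J
P = -6 (P = -9 + √(4 + 5) = -9 + √9 = -9 + 3 = -6)
(P*11)*r(-2) = (-6*11)*(1 - 2) = -66*(-1) = 66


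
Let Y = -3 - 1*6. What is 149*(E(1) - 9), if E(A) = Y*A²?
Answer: -2682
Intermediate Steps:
Y = -9 (Y = -3 - 6 = -9)
E(A) = -9*A²
149*(E(1) - 9) = 149*(-9*1² - 9) = 149*(-9*1 - 9) = 149*(-9 - 9) = 149*(-18) = -2682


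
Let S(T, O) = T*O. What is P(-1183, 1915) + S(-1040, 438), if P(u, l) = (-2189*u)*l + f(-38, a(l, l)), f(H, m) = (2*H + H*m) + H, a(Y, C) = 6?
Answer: 4958603243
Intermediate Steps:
f(H, m) = 3*H + H*m
P(u, l) = -342 - 2189*l*u (P(u, l) = (-2189*u)*l - 38*(3 + 6) = -2189*l*u - 38*9 = -2189*l*u - 342 = -342 - 2189*l*u)
S(T, O) = O*T
P(-1183, 1915) + S(-1040, 438) = (-342 - 2189*1915*(-1183)) + 438*(-1040) = (-342 + 4959059105) - 455520 = 4959058763 - 455520 = 4958603243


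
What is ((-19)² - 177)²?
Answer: 33856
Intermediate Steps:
((-19)² - 177)² = (361 - 177)² = 184² = 33856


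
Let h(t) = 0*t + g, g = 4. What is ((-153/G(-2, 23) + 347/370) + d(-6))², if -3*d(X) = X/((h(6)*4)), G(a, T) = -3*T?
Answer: 12467732281/1158721600 ≈ 10.760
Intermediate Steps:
h(t) = 4 (h(t) = 0*t + 4 = 0 + 4 = 4)
d(X) = -X/48 (d(X) = -X/(3*(4*4)) = -X/(3*16) = -X/48)
((-153/G(-2, 23) + 347/370) + d(-6))² = ((-153/((-3*23)) + 347/370) - 1/48*(-6))² = ((-153/(-69) + 347*(1/370)) + ⅛)² = ((-153*(-1/69) + 347/370) + ⅛)² = ((51/23 + 347/370) + ⅛)² = (26851/8510 + ⅛)² = (111659/34040)² = 12467732281/1158721600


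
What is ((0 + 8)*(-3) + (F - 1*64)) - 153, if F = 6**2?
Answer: -205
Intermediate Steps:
F = 36
((0 + 8)*(-3) + (F - 1*64)) - 153 = ((0 + 8)*(-3) + (36 - 1*64)) - 153 = (8*(-3) + (36 - 64)) - 153 = (-24 - 28) - 153 = -52 - 153 = -205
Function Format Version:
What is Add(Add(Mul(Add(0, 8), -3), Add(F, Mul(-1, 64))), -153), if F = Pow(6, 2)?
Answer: -205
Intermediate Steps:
F = 36
Add(Add(Mul(Add(0, 8), -3), Add(F, Mul(-1, 64))), -153) = Add(Add(Mul(Add(0, 8), -3), Add(36, Mul(-1, 64))), -153) = Add(Add(Mul(8, -3), Add(36, -64)), -153) = Add(Add(-24, -28), -153) = Add(-52, -153) = -205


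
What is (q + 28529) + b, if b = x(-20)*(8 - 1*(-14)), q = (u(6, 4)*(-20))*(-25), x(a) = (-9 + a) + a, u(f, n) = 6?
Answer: 30451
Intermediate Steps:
x(a) = -9 + 2*a
q = 3000 (q = (6*(-20))*(-25) = -120*(-25) = 3000)
b = -1078 (b = (-9 + 2*(-20))*(8 - 1*(-14)) = (-9 - 40)*(8 + 14) = -49*22 = -1078)
(q + 28529) + b = (3000 + 28529) - 1078 = 31529 - 1078 = 30451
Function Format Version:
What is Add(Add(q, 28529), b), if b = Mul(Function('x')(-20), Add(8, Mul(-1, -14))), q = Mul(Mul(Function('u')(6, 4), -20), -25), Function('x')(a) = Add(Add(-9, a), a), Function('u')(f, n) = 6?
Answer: 30451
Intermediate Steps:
Function('x')(a) = Add(-9, Mul(2, a))
q = 3000 (q = Mul(Mul(6, -20), -25) = Mul(-120, -25) = 3000)
b = -1078 (b = Mul(Add(-9, Mul(2, -20)), Add(8, Mul(-1, -14))) = Mul(Add(-9, -40), Add(8, 14)) = Mul(-49, 22) = -1078)
Add(Add(q, 28529), b) = Add(Add(3000, 28529), -1078) = Add(31529, -1078) = 30451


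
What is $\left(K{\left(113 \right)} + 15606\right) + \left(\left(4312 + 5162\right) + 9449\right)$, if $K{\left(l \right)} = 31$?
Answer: $34560$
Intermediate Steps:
$\left(K{\left(113 \right)} + 15606\right) + \left(\left(4312 + 5162\right) + 9449\right) = \left(31 + 15606\right) + \left(\left(4312 + 5162\right) + 9449\right) = 15637 + \left(9474 + 9449\right) = 15637 + 18923 = 34560$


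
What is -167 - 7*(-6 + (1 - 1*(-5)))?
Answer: -167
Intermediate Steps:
-167 - 7*(-6 + (1 - 1*(-5))) = -167 - 7*(-6 + (1 + 5)) = -167 - 7*(-6 + 6) = -167 - 7*0 = -167 - 1*0 = -167 + 0 = -167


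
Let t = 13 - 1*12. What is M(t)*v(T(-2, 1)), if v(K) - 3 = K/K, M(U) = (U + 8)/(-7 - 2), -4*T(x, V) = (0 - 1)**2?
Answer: -4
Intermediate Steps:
t = 1 (t = 13 - 12 = 1)
T(x, V) = -1/4 (T(x, V) = -(0 - 1)**2/4 = -1/4*(-1)**2 = -1/4*1 = -1/4)
M(U) = -8/9 - U/9 (M(U) = (8 + U)/(-9) = (8 + U)*(-1/9) = -8/9 - U/9)
v(K) = 4 (v(K) = 3 + K/K = 3 + 1 = 4)
M(t)*v(T(-2, 1)) = (-8/9 - 1/9*1)*4 = (-8/9 - 1/9)*4 = -1*4 = -4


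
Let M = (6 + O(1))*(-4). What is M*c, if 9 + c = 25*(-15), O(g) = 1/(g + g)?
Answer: 9984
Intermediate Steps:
O(g) = 1/(2*g)
c = -384 (c = -9 + 25*(-15) = -9 - 375 = -384)
M = -26 (M = (6 + (½)/1)*(-4) = (6 + (½)*1)*(-4) = (6 + ½)*(-4) = (13/2)*(-4) = -26)
M*c = -26*(-384) = 9984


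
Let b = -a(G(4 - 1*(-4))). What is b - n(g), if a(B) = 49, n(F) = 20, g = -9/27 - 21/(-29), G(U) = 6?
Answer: -69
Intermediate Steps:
g = 34/87 (g = -9*1/27 - 21*(-1/29) = -1/3 + 21/29 = 34/87 ≈ 0.39080)
b = -49 (b = -1*49 = -49)
b - n(g) = -49 - 1*20 = -49 - 20 = -69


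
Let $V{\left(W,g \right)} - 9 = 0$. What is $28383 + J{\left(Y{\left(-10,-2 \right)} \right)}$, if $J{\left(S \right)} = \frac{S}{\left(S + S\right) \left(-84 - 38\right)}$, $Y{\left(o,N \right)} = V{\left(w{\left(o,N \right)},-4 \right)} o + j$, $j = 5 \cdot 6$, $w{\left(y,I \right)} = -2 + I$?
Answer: $\frac{6925451}{244} \approx 28383.0$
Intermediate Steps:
$V{\left(W,g \right)} = 9$ ($V{\left(W,g \right)} = 9 + 0 = 9$)
$j = 30$
$Y{\left(o,N \right)} = 30 + 9 o$ ($Y{\left(o,N \right)} = 9 o + 30 = 30 + 9 o$)
$J{\left(S \right)} = - \frac{1}{244}$ ($J{\left(S \right)} = \frac{S}{2 S \left(-122\right)} = \frac{S}{\left(-244\right) S} = S \left(- \frac{1}{244 S}\right) = - \frac{1}{244}$)
$28383 + J{\left(Y{\left(-10,-2 \right)} \right)} = 28383 - \frac{1}{244} = \frac{6925451}{244}$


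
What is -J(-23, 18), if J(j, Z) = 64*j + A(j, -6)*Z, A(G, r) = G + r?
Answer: 1994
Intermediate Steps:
J(j, Z) = 64*j + Z*(-6 + j) (J(j, Z) = 64*j + (j - 6)*Z = 64*j + (-6 + j)*Z = 64*j + Z*(-6 + j))
-J(-23, 18) = -(64*(-23) + 18*(-6 - 23)) = -(-1472 + 18*(-29)) = -(-1472 - 522) = -1*(-1994) = 1994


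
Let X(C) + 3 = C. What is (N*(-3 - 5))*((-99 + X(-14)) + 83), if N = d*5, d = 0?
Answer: 0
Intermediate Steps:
X(C) = -3 + C
N = 0 (N = 0*5 = 0)
(N*(-3 - 5))*((-99 + X(-14)) + 83) = (0*(-3 - 5))*((-99 + (-3 - 14)) + 83) = (0*(-8))*((-99 - 17) + 83) = 0*(-116 + 83) = 0*(-33) = 0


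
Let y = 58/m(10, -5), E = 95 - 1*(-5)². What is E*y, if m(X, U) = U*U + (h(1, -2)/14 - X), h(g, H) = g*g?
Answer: 56840/211 ≈ 269.38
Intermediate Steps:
h(g, H) = g²
m(X, U) = 1/14 + U² - X (m(X, U) = U*U + (1²/14 - X) = U² + (1*(1/14) - X) = U² + (1/14 - X) = 1/14 + U² - X)
E = 70 (E = 95 - 1*25 = 95 - 25 = 70)
y = 812/211 (y = 58/(1/14 + (-5)² - 1*10) = 58/(1/14 + 25 - 10) = 58/(211/14) = 58*(14/211) = 812/211 ≈ 3.8483)
E*y = 70*(812/211) = 56840/211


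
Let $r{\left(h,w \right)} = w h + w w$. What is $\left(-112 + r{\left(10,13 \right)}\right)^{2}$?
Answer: $34969$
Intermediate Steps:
$r{\left(h,w \right)} = w^{2} + h w$ ($r{\left(h,w \right)} = h w + w^{2} = w^{2} + h w$)
$\left(-112 + r{\left(10,13 \right)}\right)^{2} = \left(-112 + 13 \left(10 + 13\right)\right)^{2} = \left(-112 + 13 \cdot 23\right)^{2} = \left(-112 + 299\right)^{2} = 187^{2} = 34969$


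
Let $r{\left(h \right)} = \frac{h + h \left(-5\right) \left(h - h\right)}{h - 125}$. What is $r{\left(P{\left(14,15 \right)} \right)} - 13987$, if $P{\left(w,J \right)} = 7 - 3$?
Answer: $- \frac{1692431}{121} \approx -13987.0$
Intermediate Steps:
$P{\left(w,J \right)} = 4$
$r{\left(h \right)} = \frac{h}{-125 + h}$ ($r{\left(h \right)} = \frac{h + - 5 h 0}{-125 + h} = \frac{h + 0}{-125 + h} = \frac{h}{-125 + h}$)
$r{\left(P{\left(14,15 \right)} \right)} - 13987 = \frac{4}{-125 + 4} - 13987 = \frac{4}{-121} - 13987 = 4 \left(- \frac{1}{121}\right) - 13987 = - \frac{4}{121} - 13987 = - \frac{1692431}{121}$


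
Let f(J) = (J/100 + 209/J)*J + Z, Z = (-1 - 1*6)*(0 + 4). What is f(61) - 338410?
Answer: -33819179/100 ≈ -3.3819e+5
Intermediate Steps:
Z = -28 (Z = (-1 - 6)*4 = -7*4 = -28)
f(J) = -28 + J*(209/J + J/100) (f(J) = (J/100 + 209/J)*J - 28 = (209/J + J/100)*J - 28 = J*(209/J + J/100) - 28 = -28 + J*(209/J + J/100))
f(61) - 338410 = (181 + (1/100)*61²) - 338410 = (181 + (1/100)*3721) - 338410 = (181 + 3721/100) - 338410 = 21821/100 - 338410 = -33819179/100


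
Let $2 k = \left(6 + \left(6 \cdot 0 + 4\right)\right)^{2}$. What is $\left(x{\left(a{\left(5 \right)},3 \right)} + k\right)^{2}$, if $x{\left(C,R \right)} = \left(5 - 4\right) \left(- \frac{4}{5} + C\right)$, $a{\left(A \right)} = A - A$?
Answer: $\frac{60516}{25} \approx 2420.6$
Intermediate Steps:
$a{\left(A \right)} = 0$
$k = 50$ ($k = \frac{\left(6 + \left(6 \cdot 0 + 4\right)\right)^{2}}{2} = \frac{\left(6 + \left(0 + 4\right)\right)^{2}}{2} = \frac{\left(6 + 4\right)^{2}}{2} = \frac{10^{2}}{2} = \frac{1}{2} \cdot 100 = 50$)
$x{\left(C,R \right)} = - \frac{4}{5} + C$ ($x{\left(C,R \right)} = 1 \left(\left(-4\right) \frac{1}{5} + C\right) = 1 \left(- \frac{4}{5} + C\right) = - \frac{4}{5} + C$)
$\left(x{\left(a{\left(5 \right)},3 \right)} + k\right)^{2} = \left(\left(- \frac{4}{5} + 0\right) + 50\right)^{2} = \left(- \frac{4}{5} + 50\right)^{2} = \left(\frac{246}{5}\right)^{2} = \frac{60516}{25}$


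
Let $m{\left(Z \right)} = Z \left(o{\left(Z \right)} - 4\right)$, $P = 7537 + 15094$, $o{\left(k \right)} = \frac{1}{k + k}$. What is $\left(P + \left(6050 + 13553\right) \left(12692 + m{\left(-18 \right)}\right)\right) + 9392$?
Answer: $\frac{500509033}{2} \approx 2.5025 \cdot 10^{8}$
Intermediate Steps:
$o{\left(k \right)} = \frac{1}{2 k}$
$P = 22631$
$m{\left(Z \right)} = Z \left(-4 + \frac{1}{2 Z}\right)$ ($m{\left(Z \right)} = Z \left(\frac{1}{2 Z} - 4\right) = Z \left(-4 + \frac{1}{2 Z}\right)$)
$\left(P + \left(6050 + 13553\right) \left(12692 + m{\left(-18 \right)}\right)\right) + 9392 = \left(22631 + \left(6050 + 13553\right) \left(12692 + \left(\frac{1}{2} - -72\right)\right)\right) + 9392 = \left(22631 + 19603 \left(12692 + \left(\frac{1}{2} + 72\right)\right)\right) + 9392 = \left(22631 + 19603 \left(12692 + \frac{145}{2}\right)\right) + 9392 = \left(22631 + 19603 \cdot \frac{25529}{2}\right) + 9392 = \left(22631 + \frac{500444987}{2}\right) + 9392 = \frac{500490249}{2} + 9392 = \frac{500509033}{2}$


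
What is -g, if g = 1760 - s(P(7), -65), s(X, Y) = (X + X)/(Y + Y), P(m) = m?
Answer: -114407/65 ≈ -1760.1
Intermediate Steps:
s(X, Y) = X/Y (s(X, Y) = (2*X)/((2*Y)) = (2*X)*(1/(2*Y)) = X/Y)
g = 114407/65 (g = 1760 - 7/(-65) = 1760 - 7*(-1)/65 = 1760 - 1*(-7/65) = 1760 + 7/65 = 114407/65 ≈ 1760.1)
-g = -1*114407/65 = -114407/65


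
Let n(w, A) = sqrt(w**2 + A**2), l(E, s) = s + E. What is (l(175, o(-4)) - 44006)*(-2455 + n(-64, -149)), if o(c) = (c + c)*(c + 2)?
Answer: 107565825 - 43815*sqrt(26297) ≈ 1.0046e+8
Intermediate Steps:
o(c) = 2*c*(2 + c) (o(c) = (2*c)*(2 + c) = 2*c*(2 + c))
l(E, s) = E + s
n(w, A) = sqrt(A**2 + w**2)
(l(175, o(-4)) - 44006)*(-2455 + n(-64, -149)) = ((175 + 2*(-4)*(2 - 4)) - 44006)*(-2455 + sqrt((-149)**2 + (-64)**2)) = ((175 + 2*(-4)*(-2)) - 44006)*(-2455 + sqrt(22201 + 4096)) = ((175 + 16) - 44006)*(-2455 + sqrt(26297)) = (191 - 44006)*(-2455 + sqrt(26297)) = -43815*(-2455 + sqrt(26297)) = 107565825 - 43815*sqrt(26297)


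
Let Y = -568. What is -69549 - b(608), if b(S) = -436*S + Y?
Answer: 196107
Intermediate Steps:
b(S) = -568 - 436*S (b(S) = -436*S - 568 = -568 - 436*S)
-69549 - b(608) = -69549 - (-568 - 436*608) = -69549 - (-568 - 265088) = -69549 - 1*(-265656) = -69549 + 265656 = 196107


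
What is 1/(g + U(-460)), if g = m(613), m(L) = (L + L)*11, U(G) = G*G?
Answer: 1/225086 ≈ 4.4427e-6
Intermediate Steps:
U(G) = G²
m(L) = 22*L (m(L) = (2*L)*11 = 22*L)
g = 13486 (g = 22*613 = 13486)
1/(g + U(-460)) = 1/(13486 + (-460)²) = 1/(13486 + 211600) = 1/225086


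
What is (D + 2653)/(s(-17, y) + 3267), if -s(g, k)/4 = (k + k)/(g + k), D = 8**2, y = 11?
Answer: 741/895 ≈ 0.82793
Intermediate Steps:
D = 64
s(g, k) = -8*k/(g + k) (s(g, k) = -4*(k + k)/(g + k) = -4*2*k/(g + k) = -8*k/(g + k))
(D + 2653)/(s(-17, y) + 3267) = (64 + 2653)/(-8*11/(-17 + 11) + 3267) = 2717/(-8*11/(-6) + 3267) = 2717/(-8*11*(-1/6) + 3267) = 2717/(44/3 + 3267) = 2717/(9845/3) = 2717*(3/9845) = 741/895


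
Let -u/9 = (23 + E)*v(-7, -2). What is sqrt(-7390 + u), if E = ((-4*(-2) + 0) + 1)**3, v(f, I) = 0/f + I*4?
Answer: sqrt(46754) ≈ 216.23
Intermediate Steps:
v(f, I) = 4*I (v(f, I) = 0 + 4*I = 4*I)
E = 729 (E = ((8 + 0) + 1)**3 = (8 + 1)**3 = 9**3 = 729)
u = 54144 (u = -9*(23 + 729)*4*(-2) = -6768*(-8) = -9*(-6016) = 54144)
sqrt(-7390 + u) = sqrt(-7390 + 54144) = sqrt(46754)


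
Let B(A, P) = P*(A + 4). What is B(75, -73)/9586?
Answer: -5767/9586 ≈ -0.60161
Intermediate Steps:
B(A, P) = P*(4 + A)
B(75, -73)/9586 = -73*(4 + 75)/9586 = -73*79*(1/9586) = -5767*1/9586 = -5767/9586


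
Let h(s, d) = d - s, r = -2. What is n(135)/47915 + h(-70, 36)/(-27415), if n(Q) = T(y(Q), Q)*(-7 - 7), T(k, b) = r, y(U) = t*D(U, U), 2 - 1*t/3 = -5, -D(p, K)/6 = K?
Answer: -123182/37531135 ≈ -0.0032821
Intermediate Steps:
D(p, K) = -6*K
t = 21 (t = 6 - 3*(-5) = 6 + 15 = 21)
y(U) = -126*U (y(U) = 21*(-6*U) = -126*U)
T(k, b) = -2
n(Q) = 28 (n(Q) = -2*(-7 - 7) = -2*(-14) = 28)
n(135)/47915 + h(-70, 36)/(-27415) = 28/47915 + (36 - 1*(-70))/(-27415) = 28*(1/47915) + (36 + 70)*(-1/27415) = 4/6845 + 106*(-1/27415) = 4/6845 - 106/27415 = -123182/37531135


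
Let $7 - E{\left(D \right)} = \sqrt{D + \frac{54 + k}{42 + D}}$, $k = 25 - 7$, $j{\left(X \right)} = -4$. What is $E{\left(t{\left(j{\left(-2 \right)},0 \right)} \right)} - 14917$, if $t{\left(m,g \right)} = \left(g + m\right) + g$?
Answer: $-14910 - \frac{2 i \sqrt{190}}{19} \approx -14910.0 - 1.451 i$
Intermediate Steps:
$t{\left(m,g \right)} = m + 2 g$
$k = 18$
$E{\left(D \right)} = 7 - \sqrt{D + \frac{72}{42 + D}}$ ($E{\left(D \right)} = 7 - \sqrt{D + \frac{54 + 18}{42 + D}} = 7 - \sqrt{D + \frac{72}{42 + D}}$)
$E{\left(t{\left(j{\left(-2 \right)},0 \right)} \right)} - 14917 = \left(7 - \sqrt{\frac{72 + \left(-4 + 2 \cdot 0\right) \left(42 + \left(-4 + 2 \cdot 0\right)\right)}{42 + \left(-4 + 2 \cdot 0\right)}}\right) - 14917 = \left(7 - \sqrt{\frac{72 + \left(-4 + 0\right) \left(42 + \left(-4 + 0\right)\right)}{42 + \left(-4 + 0\right)}}\right) - 14917 = \left(7 - \sqrt{\frac{72 - 4 \left(42 - 4\right)}{42 - 4}}\right) - 14917 = \left(7 - \sqrt{\frac{72 - 152}{38}}\right) - 14917 = \left(7 - \sqrt{\frac{1}{38} \left(-80\right)}\right) - 14917 = \left(7 - \sqrt{- \frac{40}{19}}\right) - 14917 = \left(7 - \frac{2 i \sqrt{190}}{19}\right) - 14917 = -14910 - \frac{2 i \sqrt{190}}{19}$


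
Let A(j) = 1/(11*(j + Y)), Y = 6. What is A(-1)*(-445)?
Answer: -89/11 ≈ -8.0909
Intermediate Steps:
A(j) = 1/(66 + 11*j) (A(j) = 1/(11*(j + 6)) = 1/(11*(6 + j)) = 1/(66 + 11*j))
A(-1)*(-445) = (1/(11*(6 - 1)))*(-445) = ((1/11)/5)*(-445) = ((1/11)*(⅕))*(-445) = (1/55)*(-445) = -89/11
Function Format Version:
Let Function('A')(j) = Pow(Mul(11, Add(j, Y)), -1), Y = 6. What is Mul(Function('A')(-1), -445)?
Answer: Rational(-89, 11) ≈ -8.0909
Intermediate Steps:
Function('A')(j) = Pow(Add(66, Mul(11, j)), -1) (Function('A')(j) = Pow(Mul(11, Add(j, 6)), -1) = Pow(Mul(11, Add(6, j)), -1) = Pow(Add(66, Mul(11, j)), -1))
Mul(Function('A')(-1), -445) = Mul(Mul(Rational(1, 11), Pow(Add(6, -1), -1)), -445) = Mul(Mul(Rational(1, 11), Pow(5, -1)), -445) = Mul(Mul(Rational(1, 11), Rational(1, 5)), -445) = Mul(Rational(1, 55), -445) = Rational(-89, 11)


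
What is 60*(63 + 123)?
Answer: 11160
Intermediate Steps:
60*(63 + 123) = 60*186 = 11160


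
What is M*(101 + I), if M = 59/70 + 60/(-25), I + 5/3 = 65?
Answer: -53737/210 ≈ -255.89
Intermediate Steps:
I = 190/3 (I = -5/3 + 65 = 190/3 ≈ 63.333)
M = -109/70 (M = 59*(1/70) + 60*(-1/25) = 59/70 - 12/5 = -109/70 ≈ -1.5571)
M*(101 + I) = -109*(101 + 190/3)/70 = -109/70*493/3 = -53737/210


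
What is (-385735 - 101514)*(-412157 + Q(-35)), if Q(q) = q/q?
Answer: 200822598844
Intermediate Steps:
Q(q) = 1
(-385735 - 101514)*(-412157 + Q(-35)) = (-385735 - 101514)*(-412157 + 1) = -487249*(-412156) = 200822598844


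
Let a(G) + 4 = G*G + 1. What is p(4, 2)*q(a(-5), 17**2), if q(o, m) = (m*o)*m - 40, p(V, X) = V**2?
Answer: 29398752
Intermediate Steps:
a(G) = -3 + G**2 (a(G) = -4 + (G*G + 1) = -4 + (G**2 + 1) = -4 + (1 + G**2) = -3 + G**2)
q(o, m) = -40 + o*m**2 (q(o, m) = o*m**2 - 40 = -40 + o*m**2)
p(4, 2)*q(a(-5), 17**2) = 4**2*(-40 + (-3 + (-5)**2)*(17**2)**2) = 16*(-40 + (-3 + 25)*289**2) = 16*(-40 + 22*83521) = 16*(-40 + 1837462) = 16*1837422 = 29398752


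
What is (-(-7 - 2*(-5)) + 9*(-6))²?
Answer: 3249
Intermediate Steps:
(-(-7 - 2*(-5)) + 9*(-6))² = (-(-7 + 10) - 54)² = (-1*3 - 54)² = (-3 - 54)² = (-57)² = 3249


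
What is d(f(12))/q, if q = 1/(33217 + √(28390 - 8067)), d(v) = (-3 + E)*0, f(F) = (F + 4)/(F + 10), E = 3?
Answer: 0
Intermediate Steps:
f(F) = (4 + F)/(10 + F)
d(v) = 0 (d(v) = (-3 + 3)*0 = 0*0 = 0)
q = 1/(33217 + √20323) ≈ 2.9976e-5
d(f(12))/q = 0/(33217/1103348766 - √20323/1103348766) = 0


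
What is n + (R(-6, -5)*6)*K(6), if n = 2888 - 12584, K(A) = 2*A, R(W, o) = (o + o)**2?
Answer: -2496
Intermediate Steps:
R(W, o) = 4*o**2 (R(W, o) = (2*o)**2 = 4*o**2)
n = -9696
n + (R(-6, -5)*6)*K(6) = -9696 + ((4*(-5)**2)*6)*(2*6) = -9696 + ((4*25)*6)*12 = -9696 + (100*6)*12 = -9696 + 600*12 = -9696 + 7200 = -2496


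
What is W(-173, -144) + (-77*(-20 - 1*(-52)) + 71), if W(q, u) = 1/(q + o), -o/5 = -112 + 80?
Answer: -31110/13 ≈ -2393.1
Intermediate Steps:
o = 160 (o = -5*(-112 + 80) = -5*(-32) = 160)
W(q, u) = 1/(160 + q) (W(q, u) = 1/(q + 160) = 1/(160 + q))
W(-173, -144) + (-77*(-20 - 1*(-52)) + 71) = 1/(160 - 173) + (-77*(-20 - 1*(-52)) + 71) = 1/(-13) + (-77*(-20 + 52) + 71) = -1/13 + (-77*32 + 71) = -1/13 + (-2464 + 71) = -1/13 - 2393 = -31110/13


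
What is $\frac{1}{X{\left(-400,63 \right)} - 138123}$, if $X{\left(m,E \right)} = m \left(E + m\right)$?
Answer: $- \frac{1}{3323} \approx -0.00030093$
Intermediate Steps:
$\frac{1}{X{\left(-400,63 \right)} - 138123} = \frac{1}{- 400 \left(63 - 400\right) - 138123} = \frac{1}{\left(-400\right) \left(-337\right) - 138123} = \frac{1}{134800 - 138123} = \frac{1}{-3323} = - \frac{1}{3323}$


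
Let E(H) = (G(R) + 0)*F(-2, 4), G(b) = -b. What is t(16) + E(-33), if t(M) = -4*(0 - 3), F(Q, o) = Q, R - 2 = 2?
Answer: 20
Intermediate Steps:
R = 4 (R = 2 + 2 = 4)
t(M) = 12 (t(M) = -4*(-3) = 12)
E(H) = 8 (E(H) = (-1*4 + 0)*(-2) = (-4 + 0)*(-2) = -4*(-2) = 8)
t(16) + E(-33) = 12 + 8 = 20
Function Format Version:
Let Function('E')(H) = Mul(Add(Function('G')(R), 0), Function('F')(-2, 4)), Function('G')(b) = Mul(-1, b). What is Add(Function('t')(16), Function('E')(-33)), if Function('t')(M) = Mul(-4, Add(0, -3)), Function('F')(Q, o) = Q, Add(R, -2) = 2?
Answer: 20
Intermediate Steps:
R = 4 (R = Add(2, 2) = 4)
Function('t')(M) = 12 (Function('t')(M) = Mul(-4, -3) = 12)
Function('E')(H) = 8 (Function('E')(H) = Mul(Add(Mul(-1, 4), 0), -2) = Mul(Add(-4, 0), -2) = Mul(-4, -2) = 8)
Add(Function('t')(16), Function('E')(-33)) = Add(12, 8) = 20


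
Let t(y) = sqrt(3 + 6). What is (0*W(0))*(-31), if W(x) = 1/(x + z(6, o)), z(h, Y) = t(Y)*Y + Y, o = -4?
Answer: 0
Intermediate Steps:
t(y) = 3 (t(y) = sqrt(9) = 3)
z(h, Y) = 4*Y (z(h, Y) = 3*Y + Y = 4*Y)
W(x) = 1/(-16 + x) (W(x) = 1/(x + 4*(-4)) = 1/(x - 16) = 1/(-16 + x))
(0*W(0))*(-31) = (0/(-16 + 0))*(-31) = (0/(-16))*(-31) = (0*(-1/16))*(-31) = 0*(-31) = 0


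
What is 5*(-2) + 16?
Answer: 6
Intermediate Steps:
5*(-2) + 16 = -10 + 16 = 6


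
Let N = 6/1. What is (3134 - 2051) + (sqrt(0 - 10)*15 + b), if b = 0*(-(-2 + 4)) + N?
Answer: 1089 + 15*I*sqrt(10) ≈ 1089.0 + 47.434*I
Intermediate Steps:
N = 6 (N = 6*1 = 6)
b = 6 (b = 0*(-(-2 + 4)) + 6 = 0*(-1*2) + 6 = 0*(-2) + 6 = 0 + 6 = 6)
(3134 - 2051) + (sqrt(0 - 10)*15 + b) = (3134 - 2051) + (sqrt(0 - 10)*15 + 6) = 1083 + (sqrt(-10)*15 + 6) = 1083 + ((I*sqrt(10))*15 + 6) = 1083 + (15*I*sqrt(10) + 6) = 1083 + (6 + 15*I*sqrt(10)) = 1089 + 15*I*sqrt(10)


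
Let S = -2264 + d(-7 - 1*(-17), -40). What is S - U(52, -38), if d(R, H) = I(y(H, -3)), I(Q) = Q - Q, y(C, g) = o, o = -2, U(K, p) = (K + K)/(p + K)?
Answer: -15900/7 ≈ -2271.4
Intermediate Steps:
U(K, p) = 2*K/(K + p) (U(K, p) = (2*K)/(K + p) = 2*K/(K + p))
y(C, g) = -2
I(Q) = 0
d(R, H) = 0
S = -2264 (S = -2264 + 0 = -2264)
S - U(52, -38) = -2264 - 2*52/(52 - 38) = -2264 - 2*52/14 = -2264 - 1*52/7 = -2264 - 52/7 = -15900/7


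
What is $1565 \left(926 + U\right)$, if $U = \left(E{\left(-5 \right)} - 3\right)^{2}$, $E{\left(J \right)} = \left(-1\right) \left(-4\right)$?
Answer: $1450755$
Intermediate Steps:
$E{\left(J \right)} = 4$
$U = 1$ ($U = \left(4 - 3\right)^{2} = 1^{2} = 1$)
$1565 \left(926 + U\right) = 1565 \left(926 + 1\right) = 1565 \cdot 927 = 1450755$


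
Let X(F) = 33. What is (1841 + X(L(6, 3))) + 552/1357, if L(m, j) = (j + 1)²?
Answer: 110590/59 ≈ 1874.4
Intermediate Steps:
L(m, j) = (1 + j)²
(1841 + X(L(6, 3))) + 552/1357 = (1841 + 33) + 552/1357 = 1874 + 552*(1/1357) = 1874 + 24/59 = 110590/59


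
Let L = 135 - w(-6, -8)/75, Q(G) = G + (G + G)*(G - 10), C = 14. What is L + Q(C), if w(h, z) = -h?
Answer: 6523/25 ≈ 260.92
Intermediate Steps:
Q(G) = G + 2*G*(-10 + G) (Q(G) = G + (2*G)*(-10 + G) = G + 2*G*(-10 + G))
L = 3373/25 (L = 135 - (-1*(-6))/75 = 135 - 6/75 = 135 - 1*2/25 = 135 - 2/25 = 3373/25 ≈ 134.92)
L + Q(C) = 3373/25 + 14*(-19 + 2*14) = 3373/25 + 14*(-19 + 28) = 3373/25 + 14*9 = 3373/25 + 126 = 6523/25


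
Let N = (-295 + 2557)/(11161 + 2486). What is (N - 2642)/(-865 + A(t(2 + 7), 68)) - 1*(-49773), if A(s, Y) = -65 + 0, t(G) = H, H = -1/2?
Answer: 105290089157/2115285 ≈ 49776.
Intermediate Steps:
N = 754/4549 (N = 2262/13647 = 2262*(1/13647) = 754/4549 ≈ 0.16575)
H = -½ (H = -1*½ = -½ ≈ -0.50000)
t(G) = -½
A(s, Y) = -65
(N - 2642)/(-865 + A(t(2 + 7), 68)) - 1*(-49773) = (754/4549 - 2642)/(-865 - 65) - 1*(-49773) = -12017704/4549/(-930) + 49773 = -12017704/4549*(-1/930) + 49773 = 6008852/2115285 + 49773 = 105290089157/2115285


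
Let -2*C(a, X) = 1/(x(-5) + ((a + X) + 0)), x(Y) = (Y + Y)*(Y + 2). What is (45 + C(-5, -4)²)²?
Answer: 6301343161/3111696 ≈ 2025.1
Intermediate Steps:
x(Y) = 2*Y*(2 + Y) (x(Y) = (2*Y)*(2 + Y) = 2*Y*(2 + Y))
C(a, X) = -1/(2*(30 + X + a)) (C(a, X) = -1/(2*(2*(-5)*(2 - 5) + ((a + X) + 0))) = -1/(2*(2*(-5)*(-3) + ((X + a) + 0))) = -1/(2*(30 + (X + a))) = -1/(2*(30 + X + a)))
(45 + C(-5, -4)²)² = (45 + (-1/(60 + 2*(-4) + 2*(-5)))²)² = (45 + (-1/(60 - 8 - 10))²)² = (45 + (-1/42)²)² = (45 + 1/1764)² = (79381/1764)² = 6301343161/3111696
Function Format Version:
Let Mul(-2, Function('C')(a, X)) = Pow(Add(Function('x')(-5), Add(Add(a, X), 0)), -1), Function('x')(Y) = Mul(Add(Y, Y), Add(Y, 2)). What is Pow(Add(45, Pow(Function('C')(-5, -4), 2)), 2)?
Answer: Rational(6301343161, 3111696) ≈ 2025.1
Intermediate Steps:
Function('x')(Y) = Mul(2, Y, Add(2, Y)) (Function('x')(Y) = Mul(Mul(2, Y), Add(2, Y)) = Mul(2, Y, Add(2, Y)))
Function('C')(a, X) = Mul(Rational(-1, 2), Pow(Add(30, X, a), -1)) (Function('C')(a, X) = Mul(Rational(-1, 2), Pow(Add(Mul(2, -5, Add(2, -5)), Add(Add(a, X), 0)), -1)) = Mul(Rational(-1, 2), Pow(Add(Mul(2, -5, -3), Add(Add(X, a), 0)), -1)) = Mul(Rational(-1, 2), Pow(Add(30, Add(X, a)), -1)) = Mul(Rational(-1, 2), Pow(Add(30, X, a), -1)))
Pow(Add(45, Pow(Function('C')(-5, -4), 2)), 2) = Pow(Add(45, Pow(Mul(-1, Pow(Add(60, Mul(2, -4), Mul(2, -5)), -1)), 2)), 2) = Pow(Add(45, Pow(Mul(-1, Pow(Add(60, -8, -10), -1)), 2)), 2) = Pow(Add(45, Pow(Mul(-1, Pow(42, -1)), 2)), 2) = Pow(Add(45, Pow(Mul(-1, Rational(1, 42)), 2)), 2) = Pow(Add(45, Pow(Rational(-1, 42), 2)), 2) = Pow(Add(45, Rational(1, 1764)), 2) = Pow(Rational(79381, 1764), 2) = Rational(6301343161, 3111696)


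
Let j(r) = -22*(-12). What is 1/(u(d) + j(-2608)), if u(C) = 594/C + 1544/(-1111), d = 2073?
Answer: 767701/201826138 ≈ 0.0038038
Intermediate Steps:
j(r) = 264
u(C) = -1544/1111 + 594/C (u(C) = 594/C + 1544*(-1/1111) = 594/C - 1544/1111 = -1544/1111 + 594/C)
1/(u(d) + j(-2608)) = 1/((-1544/1111 + 594/2073) + 264) = 1/((-1544/1111 + 594*(1/2073)) + 264) = 1/((-1544/1111 + 198/691) + 264) = 1/(-846926/767701 + 264) = 1/(201826138/767701) = 767701/201826138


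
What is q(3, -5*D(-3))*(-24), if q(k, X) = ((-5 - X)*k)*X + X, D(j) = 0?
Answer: 0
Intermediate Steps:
q(k, X) = X + X*k*(-5 - X) (q(k, X) = (k*(-5 - X))*X + X = X*k*(-5 - X) + X = X + X*k*(-5 - X))
q(3, -5*D(-3))*(-24) = ((-5*0)*(1 - 5*3 - 1*(-5*0)*3))*(-24) = (0*(1 - 15 - 1*0*3))*(-24) = (0*(1 - 15 + 0))*(-24) = (0*(-14))*(-24) = 0*(-24) = 0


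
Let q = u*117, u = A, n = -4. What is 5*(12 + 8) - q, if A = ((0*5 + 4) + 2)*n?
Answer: 2908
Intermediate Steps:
A = -24 (A = ((0*5 + 4) + 2)*(-4) = ((0 + 4) + 2)*(-4) = (4 + 2)*(-4) = 6*(-4) = -24)
u = -24
q = -2808 (q = -24*117 = -2808)
5*(12 + 8) - q = 5*(12 + 8) - 1*(-2808) = 5*20 + 2808 = 100 + 2808 = 2908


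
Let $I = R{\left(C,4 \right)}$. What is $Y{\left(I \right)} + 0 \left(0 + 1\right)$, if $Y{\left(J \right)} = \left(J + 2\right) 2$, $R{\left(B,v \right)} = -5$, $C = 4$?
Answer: $-6$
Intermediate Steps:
$I = -5$
$Y{\left(J \right)} = 4 + 2 J$ ($Y{\left(J \right)} = \left(2 + J\right) 2 = 4 + 2 J$)
$Y{\left(I \right)} + 0 \left(0 + 1\right) = \left(4 + 2 \left(-5\right)\right) + 0 \left(0 + 1\right) = \left(4 - 10\right) + 0 \cdot 1 = -6 + 0 = -6$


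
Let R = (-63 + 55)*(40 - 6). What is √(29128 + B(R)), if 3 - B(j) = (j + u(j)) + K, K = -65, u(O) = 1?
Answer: √29467 ≈ 171.66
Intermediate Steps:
R = -272 (R = -8*34 = -272)
B(j) = 67 - j (B(j) = 3 - ((j + 1) - 65) = 3 - ((1 + j) - 65) = 3 - (-64 + j) = 3 + (64 - j) = 67 - j)
√(29128 + B(R)) = √(29128 + (67 - 1*(-272))) = √(29128 + (67 + 272)) = √(29128 + 339) = √29467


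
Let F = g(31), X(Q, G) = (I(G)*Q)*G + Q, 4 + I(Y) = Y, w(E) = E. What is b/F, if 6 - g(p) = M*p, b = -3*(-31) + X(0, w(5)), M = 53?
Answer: -93/1637 ≈ -0.056811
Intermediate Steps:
I(Y) = -4 + Y
X(Q, G) = Q + G*Q*(-4 + G) (X(Q, G) = ((-4 + G)*Q)*G + Q = (Q*(-4 + G))*G + Q = G*Q*(-4 + G) + Q = Q + G*Q*(-4 + G))
b = 93 (b = -3*(-31) + 0*(1 + 5*(-4 + 5)) = 93 + 0*(1 + 5*1) = 93 + 0*(1 + 5) = 93 + 0*6 = 93 + 0 = 93)
g(p) = 6 - 53*p
F = -1637 (F = 6 - 53*31 = 6 - 1643 = -1637)
b/F = 93/(-1637) = 93*(-1/1637) = -93/1637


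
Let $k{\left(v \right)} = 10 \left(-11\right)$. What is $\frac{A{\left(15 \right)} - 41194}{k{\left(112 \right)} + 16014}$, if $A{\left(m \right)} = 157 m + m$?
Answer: $- \frac{4853}{1988} \approx -2.4411$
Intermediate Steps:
$A{\left(m \right)} = 158 m$
$k{\left(v \right)} = -110$
$\frac{A{\left(15 \right)} - 41194}{k{\left(112 \right)} + 16014} = \frac{158 \cdot 15 - 41194}{-110 + 16014} = \frac{2370 - 41194}{15904} = \left(-38824\right) \frac{1}{15904} = - \frac{4853}{1988}$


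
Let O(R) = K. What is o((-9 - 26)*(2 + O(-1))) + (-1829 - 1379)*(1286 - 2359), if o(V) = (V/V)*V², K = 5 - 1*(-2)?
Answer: 3541409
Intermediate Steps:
K = 7 (K = 5 + 2 = 7)
O(R) = 7
o(V) = V² (o(V) = 1*V² = V²)
o((-9 - 26)*(2 + O(-1))) + (-1829 - 1379)*(1286 - 2359) = ((-9 - 26)*(2 + 7))² + (-1829 - 1379)*(1286 - 2359) = (-35*9)² - 3208*(-1073) = (-315)² + 3442184 = 99225 + 3442184 = 3541409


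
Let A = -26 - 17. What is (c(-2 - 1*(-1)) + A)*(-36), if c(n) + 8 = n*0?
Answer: 1836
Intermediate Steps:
c(n) = -8 (c(n) = -8 + n*0 = -8 + 0 = -8)
A = -43
(c(-2 - 1*(-1)) + A)*(-36) = (-8 - 43)*(-36) = -51*(-36) = 1836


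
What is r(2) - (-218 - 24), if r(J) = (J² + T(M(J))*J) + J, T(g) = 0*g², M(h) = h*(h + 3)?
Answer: 248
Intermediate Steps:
M(h) = h*(3 + h)
T(g) = 0
r(J) = J + J² (r(J) = (J² + 0*J) + J = (J² + 0) + J = J² + J = J + J²)
r(2) - (-218 - 24) = 2*(1 + 2) - (-218 - 24) = 2*3 - 1*(-242) = 6 + 242 = 248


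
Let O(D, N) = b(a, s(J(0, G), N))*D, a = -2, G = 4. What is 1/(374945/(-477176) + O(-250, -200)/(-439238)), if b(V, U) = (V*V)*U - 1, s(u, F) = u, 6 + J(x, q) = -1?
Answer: -104796915944/84074808955 ≈ -1.2465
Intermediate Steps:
J(x, q) = -7 (J(x, q) = -6 - 1 = -7)
b(V, U) = -1 + U*V² (b(V, U) = V²*U - 1 = U*V² - 1 = -1 + U*V²)
O(D, N) = -29*D (O(D, N) = (-1 - 7*(-2)²)*D = (-1 - 7*4)*D = (-1 - 28)*D = -29*D)
1/(374945/(-477176) + O(-250, -200)/(-439238)) = 1/(374945/(-477176) - 29*(-250)/(-439238)) = 1/(374945*(-1/477176) + 7250*(-1/439238)) = 1/(-374945/477176 - 3625/219619) = 1/(-84074808955/104796915944) = -104796915944/84074808955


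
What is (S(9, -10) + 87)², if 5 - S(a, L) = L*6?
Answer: 23104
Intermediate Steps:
S(a, L) = 5 - 6*L (S(a, L) = 5 - L*6 = 5 - 6*L)
(S(9, -10) + 87)² = ((5 - 6*(-10)) + 87)² = ((5 + 60) + 87)² = (65 + 87)² = 152² = 23104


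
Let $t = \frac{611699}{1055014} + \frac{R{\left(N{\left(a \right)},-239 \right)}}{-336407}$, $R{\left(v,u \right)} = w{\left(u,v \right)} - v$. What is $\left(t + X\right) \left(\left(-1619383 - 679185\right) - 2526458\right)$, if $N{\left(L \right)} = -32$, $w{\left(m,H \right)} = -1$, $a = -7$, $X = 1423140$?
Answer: $- \frac{1218542585476917850050627}{177457047349} \approx -6.8667 \cdot 10^{12}$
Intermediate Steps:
$R{\left(v,u \right)} = -1 - v$
$t = \frac{205747120059}{354914094698}$ ($t = \frac{611699}{1055014} + \frac{-1 - -32}{-336407} = 611699 \cdot \frac{1}{1055014} + \left(-1 + 32\right) \left(- \frac{1}{336407}\right) = \frac{611699}{1055014} + 31 \left(- \frac{1}{336407}\right) = \frac{611699}{1055014} - \frac{31}{336407} = \frac{205747120059}{354914094698} \approx 0.57971$)
$\left(t + X\right) \left(\left(-1619383 - 679185\right) - 2526458\right) = \left(\frac{205747120059}{354914094698} + 1423140\right) \left(\left(-1619383 - 679185\right) - 2526458\right) = \frac{505092650475631779 \left(-2298568 - 2526458\right)}{354914094698} = \frac{505092650475631779}{354914094698} \left(-4825026\right) = - \frac{1218542585476917850050627}{177457047349}$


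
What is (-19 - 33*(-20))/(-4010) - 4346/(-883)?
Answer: 16861457/3540830 ≈ 4.7620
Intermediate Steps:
(-19 - 33*(-20))/(-4010) - 4346/(-883) = (-19 + 660)*(-1/4010) - 4346*(-1/883) = 641*(-1/4010) + 4346/883 = -641/4010 + 4346/883 = 16861457/3540830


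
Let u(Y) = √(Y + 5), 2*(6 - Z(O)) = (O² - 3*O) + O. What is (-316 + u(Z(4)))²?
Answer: (316 - √7)² ≈ 98191.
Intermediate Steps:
Z(O) = 6 + O - O²/2 (Z(O) = 6 - ((O² - 3*O) + O)/2 = 6 - (O² - 2*O)/2 = 6 + (O - O²/2) = 6 + O - O²/2)
u(Y) = √(5 + Y)
(-316 + u(Z(4)))² = (-316 + √(5 + (6 + 4 - ½*4²)))² = (-316 + √(5 + (6 + 4 - ½*16)))² = (-316 + √(5 + (6 + 4 - 8)))² = (-316 + √(5 + 2))² = (-316 + √7)²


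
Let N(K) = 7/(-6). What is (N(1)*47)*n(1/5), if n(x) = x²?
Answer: -329/150 ≈ -2.1933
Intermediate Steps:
N(K) = -7/6 (N(K) = 7*(-⅙) = -7/6)
(N(1)*47)*n(1/5) = (-7/6*47)*(1/5)² = -329*(1*(⅕))²/6 = -329*(⅕)²/6 = -329/6*1/25 = -329/150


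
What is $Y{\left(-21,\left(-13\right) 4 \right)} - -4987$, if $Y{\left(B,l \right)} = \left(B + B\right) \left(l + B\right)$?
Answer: $8053$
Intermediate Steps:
$Y{\left(B,l \right)} = 2 B \left(B + l\right)$
$Y{\left(-21,\left(-13\right) 4 \right)} - -4987 = 2 \left(-21\right) \left(-21 - 52\right) - -4987 = 2 \left(-21\right) \left(-21 - 52\right) + 4987 = 2 \left(-21\right) \left(-73\right) + 4987 = 3066 + 4987 = 8053$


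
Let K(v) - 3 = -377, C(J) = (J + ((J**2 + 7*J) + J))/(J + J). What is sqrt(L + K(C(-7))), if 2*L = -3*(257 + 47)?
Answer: I*sqrt(830) ≈ 28.81*I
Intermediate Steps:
C(J) = (J**2 + 9*J)/(2*J) (C(J) = (J + (J**2 + 8*J))/((2*J)) = (J**2 + 9*J)*(1/(2*J)) = (J**2 + 9*J)/(2*J))
K(v) = -374 (K(v) = 3 - 377 = -374)
L = -456 (L = (-3*(257 + 47))/2 = (-3*304)/2 = (1/2)*(-912) = -456)
sqrt(L + K(C(-7))) = sqrt(-456 - 374) = sqrt(-830) = I*sqrt(830)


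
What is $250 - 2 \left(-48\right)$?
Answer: $346$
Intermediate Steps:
$250 - 2 \left(-48\right) = 250 - -96 = 250 + 96 = 346$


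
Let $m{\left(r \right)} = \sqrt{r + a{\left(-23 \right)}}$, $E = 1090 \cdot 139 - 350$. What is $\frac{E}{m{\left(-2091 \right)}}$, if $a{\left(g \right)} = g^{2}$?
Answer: $- \frac{75580 i \sqrt{1562}}{781} \approx - 3824.7 i$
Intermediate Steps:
$E = 151160$ ($E = 151510 - 350 = 151160$)
$m{\left(r \right)} = \sqrt{529 + r}$ ($m{\left(r \right)} = \sqrt{r + \left(-23\right)^{2}} = \sqrt{r + 529} = \sqrt{529 + r}$)
$\frac{E}{m{\left(-2091 \right)}} = \frac{151160}{\sqrt{529 - 2091}} = \frac{151160}{\sqrt{-1562}} = \frac{151160}{i \sqrt{1562}} = 151160 \left(- \frac{i \sqrt{1562}}{1562}\right) = - \frac{75580 i \sqrt{1562}}{781}$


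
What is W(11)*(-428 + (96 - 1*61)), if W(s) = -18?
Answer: 7074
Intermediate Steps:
W(11)*(-428 + (96 - 1*61)) = -18*(-428 + (96 - 1*61)) = -18*(-428 + (96 - 61)) = -18*(-428 + 35) = -18*(-393) = 7074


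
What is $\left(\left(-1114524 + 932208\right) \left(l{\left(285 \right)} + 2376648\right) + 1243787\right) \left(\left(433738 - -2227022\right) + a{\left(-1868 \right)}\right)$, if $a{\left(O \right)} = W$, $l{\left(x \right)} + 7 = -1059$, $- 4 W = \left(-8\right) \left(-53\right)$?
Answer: $-1152343519480637750$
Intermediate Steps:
$W = -106$ ($W = - \frac{\left(-8\right) \left(-53\right)}{4} = \left(- \frac{1}{4}\right) 424 = -106$)
$l{\left(x \right)} = -1066$ ($l{\left(x \right)} = -7 - 1059 = -1066$)
$a{\left(O \right)} = -106$
$\left(\left(-1114524 + 932208\right) \left(l{\left(285 \right)} + 2376648\right) + 1243787\right) \left(\left(433738 - -2227022\right) + a{\left(-1868 \right)}\right) = \left(\left(-1114524 + 932208\right) \left(-1066 + 2376648\right) + 1243787\right) \left(\left(433738 - -2227022\right) - 106\right) = \left(\left(-182316\right) 2375582 + 1243787\right) \left(\left(433738 + 2227022\right) - 106\right) = \left(-433106607912 + 1243787\right) \left(2660760 - 106\right) = \left(-433105364125\right) 2660654 = -1152343519480637750$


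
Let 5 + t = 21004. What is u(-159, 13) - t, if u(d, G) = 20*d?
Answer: -24179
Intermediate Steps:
t = 20999 (t = -5 + 21004 = 20999)
u(-159, 13) - t = 20*(-159) - 1*20999 = -3180 - 20999 = -24179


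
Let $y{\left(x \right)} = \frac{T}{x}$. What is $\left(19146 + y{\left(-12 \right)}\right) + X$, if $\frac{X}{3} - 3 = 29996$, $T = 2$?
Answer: $\frac{654857}{6} \approx 1.0914 \cdot 10^{5}$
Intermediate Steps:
$X = 89997$ ($X = 9 + 3 \cdot 29996 = 9 + 89988 = 89997$)
$y{\left(x \right)} = \frac{2}{x}$
$\left(19146 + y{\left(-12 \right)}\right) + X = \left(19146 + \frac{2}{-12}\right) + 89997 = \left(19146 + 2 \left(- \frac{1}{12}\right)\right) + 89997 = \left(19146 - \frac{1}{6}\right) + 89997 = \frac{114875}{6} + 89997 = \frac{654857}{6}$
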